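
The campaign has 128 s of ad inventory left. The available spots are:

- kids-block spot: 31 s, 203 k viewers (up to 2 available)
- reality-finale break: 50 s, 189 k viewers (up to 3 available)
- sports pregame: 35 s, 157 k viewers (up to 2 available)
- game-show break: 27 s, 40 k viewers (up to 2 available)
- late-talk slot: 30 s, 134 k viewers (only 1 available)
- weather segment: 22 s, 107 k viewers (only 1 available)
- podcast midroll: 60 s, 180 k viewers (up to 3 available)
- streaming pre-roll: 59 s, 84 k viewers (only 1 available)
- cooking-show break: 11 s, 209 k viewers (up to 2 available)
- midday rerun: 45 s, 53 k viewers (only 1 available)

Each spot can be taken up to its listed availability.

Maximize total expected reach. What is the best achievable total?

981

A density-first pass picks 2×kids-block spot + weather segment + 2×cooking-show break — 931 at 106 s.
Replace weather segment with sports pregame: the trade gains 50 net, giving 981 at 119 s.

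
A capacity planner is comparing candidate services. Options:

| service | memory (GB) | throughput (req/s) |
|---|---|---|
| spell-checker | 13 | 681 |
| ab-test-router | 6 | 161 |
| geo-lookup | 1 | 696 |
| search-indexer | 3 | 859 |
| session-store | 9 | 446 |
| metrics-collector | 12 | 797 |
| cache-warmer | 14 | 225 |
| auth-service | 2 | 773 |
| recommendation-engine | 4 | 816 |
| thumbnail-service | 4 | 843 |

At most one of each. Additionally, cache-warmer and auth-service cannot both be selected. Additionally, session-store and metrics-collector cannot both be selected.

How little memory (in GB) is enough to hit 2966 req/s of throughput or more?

10

Need the lightest bundle worth ≥ 2966.
Taking geo-lookup + search-indexer + auth-service + recommendation-engine gives 3144 (≥ 2966) for 10 GB.
No combination under 10 GB hits 2966.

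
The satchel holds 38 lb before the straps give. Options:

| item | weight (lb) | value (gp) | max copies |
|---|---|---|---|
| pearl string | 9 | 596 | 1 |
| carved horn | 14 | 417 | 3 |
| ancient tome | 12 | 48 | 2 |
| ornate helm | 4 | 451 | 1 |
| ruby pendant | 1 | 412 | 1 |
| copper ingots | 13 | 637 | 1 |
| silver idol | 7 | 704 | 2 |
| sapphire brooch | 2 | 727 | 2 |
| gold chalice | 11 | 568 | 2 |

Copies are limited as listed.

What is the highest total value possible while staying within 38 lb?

4362

Ranking by ratio (value/lb): ruby pendant 412.00, sapphire brooch 363.50, ornate helm 112.75.
Greedy by ratio would take pearl string + ornate helm + ruby pendant + 2×silver idol + 2×sapphire brooch: 32 lb used, total 4321.
Dropping pearl string frees 9 lb; slotting in copper ingots (13 lb) lifts the total to 4362 at 36 lb.
No other feasible combination exceeds 4362.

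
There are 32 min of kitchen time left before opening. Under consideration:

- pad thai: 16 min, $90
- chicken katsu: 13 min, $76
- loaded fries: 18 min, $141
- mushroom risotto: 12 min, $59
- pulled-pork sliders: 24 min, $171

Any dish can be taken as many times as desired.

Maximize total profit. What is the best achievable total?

Chicken katsu + loaded fries uses 31 of the 32 min and totals 217.
Nothing else within 32 min beats 217.

217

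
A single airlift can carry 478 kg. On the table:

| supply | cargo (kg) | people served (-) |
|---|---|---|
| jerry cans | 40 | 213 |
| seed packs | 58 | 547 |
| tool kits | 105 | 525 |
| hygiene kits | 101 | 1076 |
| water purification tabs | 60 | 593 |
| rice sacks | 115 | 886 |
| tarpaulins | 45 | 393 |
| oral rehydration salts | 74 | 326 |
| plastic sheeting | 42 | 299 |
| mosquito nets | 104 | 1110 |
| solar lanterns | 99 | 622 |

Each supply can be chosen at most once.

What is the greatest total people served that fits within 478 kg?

The ratio heuristic lands on jerry cans + seed packs + hygiene kits + water purification tabs + tarpaulins + plastic sheeting + mosquito nets (4231) but leaves 28 kg idle.
Dropping tarpaulins and plastic sheeting frees 87 kg; slotting in rice sacks (115 kg) lifts the total to 4425 at 478 kg.

4425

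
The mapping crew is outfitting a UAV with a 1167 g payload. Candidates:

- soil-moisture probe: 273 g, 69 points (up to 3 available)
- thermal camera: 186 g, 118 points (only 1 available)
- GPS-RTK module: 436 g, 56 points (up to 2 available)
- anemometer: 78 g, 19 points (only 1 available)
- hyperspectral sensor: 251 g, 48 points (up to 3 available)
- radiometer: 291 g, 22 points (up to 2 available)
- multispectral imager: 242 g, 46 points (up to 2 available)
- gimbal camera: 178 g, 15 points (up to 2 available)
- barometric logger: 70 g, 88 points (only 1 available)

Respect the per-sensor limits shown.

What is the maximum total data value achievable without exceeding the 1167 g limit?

432

Taking 3×soil-moisture probe + thermal camera + anemometer + barometric logger: 1153 g used, 432 in data value.
That's the maximum — no swap from here does better than 432.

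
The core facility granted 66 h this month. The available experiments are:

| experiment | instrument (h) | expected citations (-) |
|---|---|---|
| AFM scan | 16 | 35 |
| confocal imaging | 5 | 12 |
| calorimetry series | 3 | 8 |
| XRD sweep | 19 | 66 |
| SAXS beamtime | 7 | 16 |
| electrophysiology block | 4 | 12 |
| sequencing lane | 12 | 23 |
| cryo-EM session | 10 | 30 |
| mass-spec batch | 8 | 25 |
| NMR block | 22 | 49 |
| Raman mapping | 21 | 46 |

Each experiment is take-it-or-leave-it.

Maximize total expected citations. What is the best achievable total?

190

Filling by ratio: confocal imaging + calorimetry series + XRD sweep + SAXS beamtime + electrophysiology block + cryo-EM session + mass-spec batch for 169, with 10 h left unused.
Dropping confocal imaging and SAXS beamtime frees 12 h; slotting in NMR block (22 h) lifts the total to 190 at 66 h.
Nothing else within 66 h beats 190.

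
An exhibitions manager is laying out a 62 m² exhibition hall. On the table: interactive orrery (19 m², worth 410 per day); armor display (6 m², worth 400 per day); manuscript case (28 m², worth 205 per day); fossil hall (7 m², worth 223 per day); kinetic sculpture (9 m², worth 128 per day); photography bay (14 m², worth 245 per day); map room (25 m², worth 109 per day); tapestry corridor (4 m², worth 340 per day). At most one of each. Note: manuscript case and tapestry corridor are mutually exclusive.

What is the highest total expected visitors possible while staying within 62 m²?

1746

Best packing: interactive orrery + armor display + fossil hall + kinetic sculpture + photography bay + tapestry corridor — 59 m², 1746 total.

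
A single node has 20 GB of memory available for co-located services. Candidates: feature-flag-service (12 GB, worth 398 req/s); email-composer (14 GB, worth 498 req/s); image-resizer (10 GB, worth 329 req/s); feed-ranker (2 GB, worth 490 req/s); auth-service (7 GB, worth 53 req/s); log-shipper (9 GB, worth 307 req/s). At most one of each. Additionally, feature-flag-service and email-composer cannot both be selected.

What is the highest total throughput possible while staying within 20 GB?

Density check — feed-ranker 245.00, email-composer 35.57, log-shipper 34.11 are the best per GB.
Taking email-composer + feed-ranker: 16 GB used, 988 in throughput.
The spare 4 GB is too small for any remaining service, and no feasible exchange beats 988.

988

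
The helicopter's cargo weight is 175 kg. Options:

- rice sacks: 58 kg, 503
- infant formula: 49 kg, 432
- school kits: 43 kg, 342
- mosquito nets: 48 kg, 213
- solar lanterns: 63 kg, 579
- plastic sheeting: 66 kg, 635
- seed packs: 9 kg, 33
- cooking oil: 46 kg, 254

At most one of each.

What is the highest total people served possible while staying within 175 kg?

1570

Taking the top-ratio supplies first gives school kits + solar lanterns + plastic sheeting for 1556 (172 kg).
Dropping school kits and solar lanterns frees 106 kg; slotting in rice sacks + infant formula (107 kg) lifts the total to 1570 at 173 kg.
Every other selection either busts 175 kg or fails to beat 1570.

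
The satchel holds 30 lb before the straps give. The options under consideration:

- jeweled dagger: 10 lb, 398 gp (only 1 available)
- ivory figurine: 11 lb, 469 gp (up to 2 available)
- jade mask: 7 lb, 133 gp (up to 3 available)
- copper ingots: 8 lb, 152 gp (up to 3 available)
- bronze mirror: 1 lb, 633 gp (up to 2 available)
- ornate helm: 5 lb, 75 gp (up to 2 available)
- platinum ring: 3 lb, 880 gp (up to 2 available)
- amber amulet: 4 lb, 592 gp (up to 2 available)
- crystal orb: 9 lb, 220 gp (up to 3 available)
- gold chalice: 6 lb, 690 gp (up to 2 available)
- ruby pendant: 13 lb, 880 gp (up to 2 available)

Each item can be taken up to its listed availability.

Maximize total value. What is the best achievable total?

5590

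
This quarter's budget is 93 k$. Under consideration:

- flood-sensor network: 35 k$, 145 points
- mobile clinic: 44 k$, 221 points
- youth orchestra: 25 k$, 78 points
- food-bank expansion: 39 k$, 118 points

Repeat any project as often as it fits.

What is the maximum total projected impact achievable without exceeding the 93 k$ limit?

Taking 2×mobile clinic: 88 k$ used, 442 in projected impact.

442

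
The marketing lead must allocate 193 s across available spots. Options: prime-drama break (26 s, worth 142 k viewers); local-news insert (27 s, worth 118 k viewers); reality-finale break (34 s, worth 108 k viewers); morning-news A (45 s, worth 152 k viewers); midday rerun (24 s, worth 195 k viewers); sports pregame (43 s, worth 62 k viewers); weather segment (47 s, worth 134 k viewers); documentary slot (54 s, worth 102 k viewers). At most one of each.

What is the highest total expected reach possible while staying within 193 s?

Taking the top-ratio spots first gives prime-drama break + local-news insert + reality-finale break + morning-news A + midday rerun for 715 (156 s).
The 34 s tied up in reality-finale break is better spent on weather segment — total rises to 741 (169 s).
No other feasible combination exceeds 741.

741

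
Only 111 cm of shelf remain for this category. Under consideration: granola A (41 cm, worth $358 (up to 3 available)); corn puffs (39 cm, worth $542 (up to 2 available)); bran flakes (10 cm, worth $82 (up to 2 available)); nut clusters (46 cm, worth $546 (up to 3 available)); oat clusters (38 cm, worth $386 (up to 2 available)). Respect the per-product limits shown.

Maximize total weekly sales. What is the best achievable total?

1252

Ranking by ratio (weekly sales/cm): corn puffs 13.90, nut clusters 11.87, oat clusters 10.16.
A density-first pass picks 2×corn puffs + 2×bran flakes — 1248 at 98 cm.
The 39 cm tied up in corn puffs is better spent on nut clusters — total rises to 1252 (105 cm).
The spare 6 cm is too small for any remaining product, and no exchange beats 1252.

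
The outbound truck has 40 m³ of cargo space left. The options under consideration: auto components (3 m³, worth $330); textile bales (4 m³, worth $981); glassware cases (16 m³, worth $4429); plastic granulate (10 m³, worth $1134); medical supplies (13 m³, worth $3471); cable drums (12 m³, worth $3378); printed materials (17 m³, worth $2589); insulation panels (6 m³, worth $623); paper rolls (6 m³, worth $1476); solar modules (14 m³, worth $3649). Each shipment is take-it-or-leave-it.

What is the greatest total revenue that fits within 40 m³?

Taking the top-ratio shipments first gives textile bales + glassware cases + cable drums + paper rolls for 10264 (38 m³).
The 12 m³ tied up in cable drums is better spent on solar modules — total rises to 10535 (40 m³).
Next best is medical supplies + cable drums + solar modules at 10498 (39 m³) — short by 37.

10535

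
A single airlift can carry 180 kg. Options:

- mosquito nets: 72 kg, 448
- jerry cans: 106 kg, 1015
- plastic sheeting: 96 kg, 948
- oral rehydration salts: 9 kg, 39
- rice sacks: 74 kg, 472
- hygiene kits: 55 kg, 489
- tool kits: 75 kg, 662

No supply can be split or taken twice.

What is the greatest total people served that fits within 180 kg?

1649

Density check — plastic sheeting 9.88, jerry cans 9.58, hygiene kits 8.89 are the best per kg.
The ratio heuristic lands on plastic sheeting + oral rehydration salts + hygiene kits (1476) but leaves 20 kg idle.
The 55 kg tied up in hygiene kits is better spent on tool kits — total rises to 1649 (180 kg).
Runner-up plastic sheeting + tool kits tops out at 1610.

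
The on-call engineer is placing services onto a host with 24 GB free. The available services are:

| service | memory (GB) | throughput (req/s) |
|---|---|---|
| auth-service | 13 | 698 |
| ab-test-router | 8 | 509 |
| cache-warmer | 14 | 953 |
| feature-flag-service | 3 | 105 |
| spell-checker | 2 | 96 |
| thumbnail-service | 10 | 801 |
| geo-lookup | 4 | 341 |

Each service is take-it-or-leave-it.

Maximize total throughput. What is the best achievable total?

1754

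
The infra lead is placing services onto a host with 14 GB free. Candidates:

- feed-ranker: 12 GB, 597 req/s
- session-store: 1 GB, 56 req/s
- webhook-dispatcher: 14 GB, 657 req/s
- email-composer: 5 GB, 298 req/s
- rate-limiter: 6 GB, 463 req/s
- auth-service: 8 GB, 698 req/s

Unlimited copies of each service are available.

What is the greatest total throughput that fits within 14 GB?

1161

Ranking by ratio (throughput/GB): auth-service 87.25, rate-limiter 77.17, email-composer 59.60, session-store 56.00.
Rate-limiter + auth-service uses 14 of the 14 GB and totals 1161.
Every other selection either busts 14 GB or fails to beat 1161.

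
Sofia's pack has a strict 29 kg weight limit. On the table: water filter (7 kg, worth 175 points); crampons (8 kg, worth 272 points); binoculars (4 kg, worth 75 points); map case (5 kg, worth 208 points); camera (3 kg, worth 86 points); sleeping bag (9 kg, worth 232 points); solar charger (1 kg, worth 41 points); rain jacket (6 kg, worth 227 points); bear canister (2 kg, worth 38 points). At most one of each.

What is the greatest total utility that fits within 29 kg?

980

Greedy by ratio would take crampons + binoculars + map case + camera + solar charger + rain jacket + bear canister: 29 kg used, total 947.
The 9 kg tied up in binoculars and camera and bear canister is better spent on sleeping bag — total rises to 980 (29 kg).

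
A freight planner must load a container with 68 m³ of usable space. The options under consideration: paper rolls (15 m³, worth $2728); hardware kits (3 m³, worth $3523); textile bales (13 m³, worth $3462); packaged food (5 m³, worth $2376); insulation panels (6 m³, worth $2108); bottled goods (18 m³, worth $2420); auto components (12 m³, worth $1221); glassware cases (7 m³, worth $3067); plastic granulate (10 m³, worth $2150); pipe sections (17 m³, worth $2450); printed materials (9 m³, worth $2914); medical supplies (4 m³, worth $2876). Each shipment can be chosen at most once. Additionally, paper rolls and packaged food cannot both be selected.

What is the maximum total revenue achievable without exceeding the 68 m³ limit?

22828

Taking the top-ratio shipments first gives hardware kits + textile bales + packaged food + insulation panels + glassware cases + plastic granulate + printed materials + medical supplies for 22476 (57 m³).
Dropping packaged food frees 5 m³; slotting in paper rolls (15 m³) lifts the total to 22828 at 67 m³.
Next best is hardware kits + textile bales + packaged food + glassware cases + plastic granulate + pipe sections + printed materials + medical supplies at 22818 (68 m³) — short by 10.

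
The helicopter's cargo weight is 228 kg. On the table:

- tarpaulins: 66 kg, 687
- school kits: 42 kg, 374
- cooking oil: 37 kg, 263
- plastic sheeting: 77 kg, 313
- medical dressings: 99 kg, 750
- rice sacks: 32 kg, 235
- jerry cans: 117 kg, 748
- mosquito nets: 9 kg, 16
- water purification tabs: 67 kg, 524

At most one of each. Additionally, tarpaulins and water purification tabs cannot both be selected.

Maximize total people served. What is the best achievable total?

1827

By people served per kg: tarpaulins 10.41, school kits 8.90, water purification tabs 7.82 lead.
Best packing: tarpaulins + school kits + medical dressings + mosquito nets — 216 kg, 1827 total.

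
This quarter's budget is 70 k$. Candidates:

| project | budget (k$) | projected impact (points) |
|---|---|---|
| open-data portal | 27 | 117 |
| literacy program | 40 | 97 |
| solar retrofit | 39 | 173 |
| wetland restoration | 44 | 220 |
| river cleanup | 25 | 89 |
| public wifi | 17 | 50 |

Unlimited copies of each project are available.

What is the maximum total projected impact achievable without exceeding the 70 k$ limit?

309

The ratio ordering already packs tightly: wetland restoration + river cleanup, 69 k$, 309.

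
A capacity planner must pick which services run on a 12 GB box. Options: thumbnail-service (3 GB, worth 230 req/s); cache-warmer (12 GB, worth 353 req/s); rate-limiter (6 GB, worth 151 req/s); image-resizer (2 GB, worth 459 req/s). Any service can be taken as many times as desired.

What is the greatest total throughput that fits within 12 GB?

2754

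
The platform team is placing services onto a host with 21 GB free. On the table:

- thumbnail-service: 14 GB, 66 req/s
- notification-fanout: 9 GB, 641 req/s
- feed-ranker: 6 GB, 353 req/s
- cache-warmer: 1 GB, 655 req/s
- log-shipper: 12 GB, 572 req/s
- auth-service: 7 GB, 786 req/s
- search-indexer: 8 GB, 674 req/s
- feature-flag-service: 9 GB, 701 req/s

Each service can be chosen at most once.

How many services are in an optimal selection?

Optimal total is 2142.
One optimal bundle: cache-warmer + auth-service + feature-flag-service (17 GB).
All optima have 3 services.

3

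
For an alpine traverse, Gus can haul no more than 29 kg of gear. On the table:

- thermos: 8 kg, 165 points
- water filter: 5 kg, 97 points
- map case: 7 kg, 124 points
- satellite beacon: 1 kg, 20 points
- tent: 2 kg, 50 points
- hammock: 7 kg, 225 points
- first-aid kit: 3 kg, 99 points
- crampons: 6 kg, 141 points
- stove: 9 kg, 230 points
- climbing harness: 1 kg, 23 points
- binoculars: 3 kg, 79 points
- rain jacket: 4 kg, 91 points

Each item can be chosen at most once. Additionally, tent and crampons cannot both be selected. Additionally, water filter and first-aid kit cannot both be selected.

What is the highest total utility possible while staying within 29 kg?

Density check — first-aid kit 33.00, hammock 32.14, binoculars 26.33, stove 25.56 are the best per kg.
Taking hammock + first-aid kit + crampons + stove + climbing harness + binoculars: 29 kg used, 797 in utility.

797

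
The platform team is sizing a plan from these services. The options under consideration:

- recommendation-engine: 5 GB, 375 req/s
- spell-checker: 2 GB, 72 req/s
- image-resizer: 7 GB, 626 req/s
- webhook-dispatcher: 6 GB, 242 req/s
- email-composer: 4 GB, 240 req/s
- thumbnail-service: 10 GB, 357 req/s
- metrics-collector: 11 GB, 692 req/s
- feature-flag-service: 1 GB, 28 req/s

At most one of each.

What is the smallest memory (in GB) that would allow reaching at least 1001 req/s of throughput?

Look for the lowest-memory combination reaching 1001.
Taking recommendation-engine + image-resizer gives 1001 (≥ 1001) for 12 GB.
Any bundle with less than 12 GB falls short of 1001.

12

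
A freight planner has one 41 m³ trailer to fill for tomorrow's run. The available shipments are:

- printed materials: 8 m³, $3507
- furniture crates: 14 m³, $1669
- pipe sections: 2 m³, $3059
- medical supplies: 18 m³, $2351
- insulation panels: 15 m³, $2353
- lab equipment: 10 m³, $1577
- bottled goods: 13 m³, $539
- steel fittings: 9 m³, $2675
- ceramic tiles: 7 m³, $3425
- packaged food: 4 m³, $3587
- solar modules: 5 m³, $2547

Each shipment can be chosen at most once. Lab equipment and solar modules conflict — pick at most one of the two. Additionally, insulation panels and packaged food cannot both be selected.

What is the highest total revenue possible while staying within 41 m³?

18800

The ratio ordering already packs tightly: printed materials + pipe sections + steel fittings + ceramic tiles + packaged food + solar modules, 35 m³, 18800.
The closest alternative, printed materials + pipe sections + lab equipment + steel fittings + ceramic tiles + packaged food, reaches only 17830.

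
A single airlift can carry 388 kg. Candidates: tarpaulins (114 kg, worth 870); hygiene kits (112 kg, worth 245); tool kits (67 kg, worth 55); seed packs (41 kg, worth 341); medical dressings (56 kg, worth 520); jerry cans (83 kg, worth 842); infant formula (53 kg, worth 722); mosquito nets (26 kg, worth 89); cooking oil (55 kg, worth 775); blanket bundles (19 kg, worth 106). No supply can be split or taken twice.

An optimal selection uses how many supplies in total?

6

The maximum people served within 388 kg is 3835.
tarpaulins + medical dressings + jerry cans + infant formula + cooking oil + blanket bundles hits 3835 at 380 kg.
Any selection reaching 3835 contains exactly 6 supplies.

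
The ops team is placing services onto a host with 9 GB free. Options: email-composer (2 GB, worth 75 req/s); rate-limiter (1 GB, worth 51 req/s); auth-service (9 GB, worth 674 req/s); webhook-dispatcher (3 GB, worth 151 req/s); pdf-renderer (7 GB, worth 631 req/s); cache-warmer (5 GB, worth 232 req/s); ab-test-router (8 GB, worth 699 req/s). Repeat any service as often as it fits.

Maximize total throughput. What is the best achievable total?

750

A density-first pass picks 2×rate-limiter + pdf-renderer — 733 at 9 GB.
The 8 GB tied up in rate-limiter and pdf-renderer is better spent on ab-test-router — total rises to 750 (9 GB).
No other feasible combination exceeds 750.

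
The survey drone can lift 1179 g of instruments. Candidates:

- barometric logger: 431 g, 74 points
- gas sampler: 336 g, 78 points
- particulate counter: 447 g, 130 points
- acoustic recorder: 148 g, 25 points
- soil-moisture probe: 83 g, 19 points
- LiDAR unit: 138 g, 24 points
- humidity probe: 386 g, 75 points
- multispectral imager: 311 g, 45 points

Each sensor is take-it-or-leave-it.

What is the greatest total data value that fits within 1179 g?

283

By data value per g: particulate counter 0.29, gas sampler 0.23, soil-moisture probe 0.23, humidity probe 0.19 lead.
A density-first pass picks gas sampler + particulate counter + acoustic recorder + soil-moisture probe + LiDAR unit — 276 at 1152 g.
Dropping acoustic recorder and soil-moisture probe and LiDAR unit frees 369 g; slotting in humidity probe (386 g) lifts the total to 283 at 1169 g.
The closest alternative, gas sampler + particulate counter + acoustic recorder + soil-moisture probe + LiDAR unit, reaches only 276.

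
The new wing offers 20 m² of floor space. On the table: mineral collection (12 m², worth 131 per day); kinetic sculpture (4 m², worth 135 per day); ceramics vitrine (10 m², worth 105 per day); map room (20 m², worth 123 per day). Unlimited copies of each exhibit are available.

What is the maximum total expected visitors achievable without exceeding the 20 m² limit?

675

Best packing: 5×kinetic sculpture — 20 m², 675 total.
Every other selection either busts 20 m² or fails to beat 675.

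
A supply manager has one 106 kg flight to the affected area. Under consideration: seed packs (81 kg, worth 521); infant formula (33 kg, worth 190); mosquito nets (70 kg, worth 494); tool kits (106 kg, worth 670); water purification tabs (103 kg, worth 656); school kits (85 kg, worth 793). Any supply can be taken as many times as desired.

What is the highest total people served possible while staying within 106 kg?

Best packing: school kits — 85 kg, 793 total.

793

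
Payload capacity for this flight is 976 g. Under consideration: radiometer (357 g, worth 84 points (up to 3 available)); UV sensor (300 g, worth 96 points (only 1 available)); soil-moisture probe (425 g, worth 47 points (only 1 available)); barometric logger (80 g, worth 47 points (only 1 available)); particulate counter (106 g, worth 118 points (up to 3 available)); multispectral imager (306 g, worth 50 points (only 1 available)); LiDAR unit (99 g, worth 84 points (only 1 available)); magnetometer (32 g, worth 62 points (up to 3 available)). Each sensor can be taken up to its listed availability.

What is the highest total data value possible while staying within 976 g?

767

Ranking by ratio (data value/g): magnetometer 1.94, particulate counter 1.11, LiDAR unit 0.85.
The ratio ordering already packs tightly: UV sensor + barometric logger + 3×particulate counter + LiDAR unit + 3×magnetometer, 893 g, 767.
No other feasible combination exceeds 767.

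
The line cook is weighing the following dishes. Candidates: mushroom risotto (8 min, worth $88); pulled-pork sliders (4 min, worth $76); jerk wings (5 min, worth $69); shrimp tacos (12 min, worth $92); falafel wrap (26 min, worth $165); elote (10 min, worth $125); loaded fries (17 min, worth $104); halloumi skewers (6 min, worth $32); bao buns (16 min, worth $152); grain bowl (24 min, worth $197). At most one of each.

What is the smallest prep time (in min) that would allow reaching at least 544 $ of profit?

51

Look for the lowest-prep combination reaching 544.
Taking mushroom risotto + pulled-pork sliders + jerk wings + elote + grain bowl gives 555 (≥ 544) for 51 min.
Any bundle with less than 51 min falls short of 544.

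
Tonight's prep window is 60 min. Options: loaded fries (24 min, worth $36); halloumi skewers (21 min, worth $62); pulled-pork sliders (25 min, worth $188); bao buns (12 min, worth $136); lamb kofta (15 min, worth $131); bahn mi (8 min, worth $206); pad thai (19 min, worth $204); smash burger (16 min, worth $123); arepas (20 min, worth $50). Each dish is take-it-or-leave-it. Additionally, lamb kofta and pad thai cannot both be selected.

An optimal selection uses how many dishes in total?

Optimal total is 669.
For example bao buns + bahn mi + pad thai + smash burger achieves it, using 55 min.
Every optimal selection uses 4 dishes.

4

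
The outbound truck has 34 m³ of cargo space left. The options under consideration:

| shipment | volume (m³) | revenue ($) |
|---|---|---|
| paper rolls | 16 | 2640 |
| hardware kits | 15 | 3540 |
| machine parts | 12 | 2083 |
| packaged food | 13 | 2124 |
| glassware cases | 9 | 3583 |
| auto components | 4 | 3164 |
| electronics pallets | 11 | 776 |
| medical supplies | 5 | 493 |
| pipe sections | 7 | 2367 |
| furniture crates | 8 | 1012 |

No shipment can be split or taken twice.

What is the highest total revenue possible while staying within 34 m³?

11238

Greedy by ratio would take machine parts + glassware cases + auto components + pipe sections: 32 m³ used, total 11197.
Dropping machine parts frees 12 m³; slotting in packaged food (13 m³) lifts the total to 11238 at 33 m³.
Next best is machine parts + glassware cases + auto components + pipe sections at 11197 (32 m³) — short by 41.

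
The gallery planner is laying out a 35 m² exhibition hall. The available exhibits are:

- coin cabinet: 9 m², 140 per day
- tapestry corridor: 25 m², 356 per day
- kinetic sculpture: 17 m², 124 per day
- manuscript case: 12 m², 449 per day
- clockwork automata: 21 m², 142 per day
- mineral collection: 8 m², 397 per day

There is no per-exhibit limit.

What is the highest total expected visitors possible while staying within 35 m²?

1588

Best packing: 4×mineral collection — 32 m², 1588 total.
No other feasible combination exceeds 1588.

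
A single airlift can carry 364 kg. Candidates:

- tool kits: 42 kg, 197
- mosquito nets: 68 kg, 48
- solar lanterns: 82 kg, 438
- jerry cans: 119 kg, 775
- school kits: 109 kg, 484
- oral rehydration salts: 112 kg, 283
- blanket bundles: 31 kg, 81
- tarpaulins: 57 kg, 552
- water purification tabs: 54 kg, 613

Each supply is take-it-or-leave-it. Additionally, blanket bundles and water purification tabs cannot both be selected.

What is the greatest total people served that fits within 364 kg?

2575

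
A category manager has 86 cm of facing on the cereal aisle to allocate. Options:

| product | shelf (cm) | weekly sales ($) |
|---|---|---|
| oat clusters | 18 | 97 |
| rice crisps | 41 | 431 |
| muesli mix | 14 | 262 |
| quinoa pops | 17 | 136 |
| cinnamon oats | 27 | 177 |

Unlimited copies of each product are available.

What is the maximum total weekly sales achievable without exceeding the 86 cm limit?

By weekly sales per cm: muesli mix 18.71, rice crisps 10.51, quinoa pops 8.00, cinnamon oats 6.56 lead.
The ratio ordering already packs tightly: 6×muesli mix, 84 cm, 1572.
No other feasible combination exceeds 1572.

1572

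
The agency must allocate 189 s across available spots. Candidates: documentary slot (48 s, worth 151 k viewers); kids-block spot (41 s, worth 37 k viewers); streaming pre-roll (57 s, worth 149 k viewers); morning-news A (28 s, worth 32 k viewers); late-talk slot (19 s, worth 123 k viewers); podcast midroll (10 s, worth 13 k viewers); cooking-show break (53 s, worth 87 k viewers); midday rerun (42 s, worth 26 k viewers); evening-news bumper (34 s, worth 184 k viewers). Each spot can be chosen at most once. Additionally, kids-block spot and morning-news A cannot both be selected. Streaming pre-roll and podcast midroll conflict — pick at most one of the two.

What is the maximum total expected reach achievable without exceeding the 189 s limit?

Best packing: documentary slot + streaming pre-roll + morning-news A + late-talk slot + evening-news bumper — 186 s, 639 total.
Next best is documentary slot + streaming pre-roll + late-talk slot + evening-news bumper at 607 (158 s) — short by 32.

639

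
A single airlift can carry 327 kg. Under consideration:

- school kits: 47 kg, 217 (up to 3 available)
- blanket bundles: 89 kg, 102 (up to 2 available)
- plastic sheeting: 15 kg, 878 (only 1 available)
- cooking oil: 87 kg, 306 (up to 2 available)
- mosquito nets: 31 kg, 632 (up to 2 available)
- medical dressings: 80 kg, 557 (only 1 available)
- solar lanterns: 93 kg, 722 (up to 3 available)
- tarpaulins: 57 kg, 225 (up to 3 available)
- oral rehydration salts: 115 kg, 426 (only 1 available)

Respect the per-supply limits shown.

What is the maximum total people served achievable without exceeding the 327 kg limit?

3811

Ranking by ratio (people served/kg): plastic sheeting 58.53, mosquito nets 20.39, solar lanterns 7.76, medical dressings 6.96.
Greedy by ratio would take school kits + plastic sheeting + 2×mosquito nets + 2×solar lanterns: 310 kg used, total 3803.
Replace school kits with tarpaulins: the trade gains 8 net, giving 3811 at 320 kg.
Every other selection either busts 327 kg or exceeds an availability limit or fails to beat 3811.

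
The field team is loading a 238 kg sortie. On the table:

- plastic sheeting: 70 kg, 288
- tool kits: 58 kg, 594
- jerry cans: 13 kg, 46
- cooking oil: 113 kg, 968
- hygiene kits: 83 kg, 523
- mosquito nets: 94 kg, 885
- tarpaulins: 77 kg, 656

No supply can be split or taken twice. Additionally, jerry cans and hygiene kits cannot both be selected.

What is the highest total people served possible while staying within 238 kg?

2135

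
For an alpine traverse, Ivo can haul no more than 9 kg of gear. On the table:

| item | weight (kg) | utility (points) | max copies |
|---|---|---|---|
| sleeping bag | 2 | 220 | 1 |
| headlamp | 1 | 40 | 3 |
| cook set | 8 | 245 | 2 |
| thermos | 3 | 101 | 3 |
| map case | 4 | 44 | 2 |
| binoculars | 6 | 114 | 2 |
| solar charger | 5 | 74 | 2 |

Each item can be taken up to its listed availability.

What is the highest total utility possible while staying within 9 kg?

Taking the top-ratio items first gives sleeping bag + 3×headlamp + thermos for 441 (8 kg).
The 2 kg tied up in 2×headlamp is better spent on thermos — total rises to 462 (9 kg).

462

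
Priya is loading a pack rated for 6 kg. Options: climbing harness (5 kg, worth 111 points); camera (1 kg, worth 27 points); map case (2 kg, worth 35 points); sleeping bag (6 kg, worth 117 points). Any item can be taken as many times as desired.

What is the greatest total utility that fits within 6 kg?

6×camera uses 6 of the 6 kg and totals 162.
No other feasible combination exceeds 162.

162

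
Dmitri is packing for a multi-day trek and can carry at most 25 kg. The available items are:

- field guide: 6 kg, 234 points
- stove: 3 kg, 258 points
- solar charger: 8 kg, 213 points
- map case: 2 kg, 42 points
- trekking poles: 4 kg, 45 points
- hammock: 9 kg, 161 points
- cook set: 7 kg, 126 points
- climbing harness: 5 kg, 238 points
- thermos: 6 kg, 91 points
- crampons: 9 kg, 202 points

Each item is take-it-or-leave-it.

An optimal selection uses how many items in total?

The maximum utility within 25 kg is 985.
field guide + stove + solar charger + map case + climbing harness hits 985 at 24 kg.
Any selection reaching 985 contains exactly 5 items.

5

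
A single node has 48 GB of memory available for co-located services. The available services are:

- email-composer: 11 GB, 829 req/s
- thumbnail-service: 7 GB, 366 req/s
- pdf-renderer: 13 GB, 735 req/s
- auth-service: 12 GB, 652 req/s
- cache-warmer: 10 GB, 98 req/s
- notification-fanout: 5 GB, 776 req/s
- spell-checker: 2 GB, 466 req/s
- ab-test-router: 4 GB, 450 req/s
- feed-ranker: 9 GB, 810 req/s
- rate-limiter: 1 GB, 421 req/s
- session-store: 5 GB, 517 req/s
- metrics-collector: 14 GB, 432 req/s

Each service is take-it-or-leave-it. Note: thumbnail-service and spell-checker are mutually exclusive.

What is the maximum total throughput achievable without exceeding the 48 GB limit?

4554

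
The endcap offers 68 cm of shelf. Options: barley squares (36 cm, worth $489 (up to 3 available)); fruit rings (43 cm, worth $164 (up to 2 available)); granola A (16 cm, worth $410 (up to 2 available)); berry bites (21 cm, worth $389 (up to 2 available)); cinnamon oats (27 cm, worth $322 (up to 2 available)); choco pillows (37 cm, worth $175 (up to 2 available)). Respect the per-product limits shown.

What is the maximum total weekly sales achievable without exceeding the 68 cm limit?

1309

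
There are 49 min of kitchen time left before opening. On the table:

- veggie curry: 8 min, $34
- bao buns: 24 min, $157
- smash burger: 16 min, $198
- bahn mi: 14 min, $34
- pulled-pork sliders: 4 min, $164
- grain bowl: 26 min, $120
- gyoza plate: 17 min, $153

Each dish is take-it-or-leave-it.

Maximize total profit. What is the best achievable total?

549

Ranking by ratio (profit/min): pulled-pork sliders 41.00, smash burger 12.38, gyoza plate 9.00.
Best packing: veggie curry + smash burger + pulled-pork sliders + gyoza plate — 45 min, 549 total.
Next best is bao buns + smash burger + pulled-pork sliders at 519 (44 min) — short by 30.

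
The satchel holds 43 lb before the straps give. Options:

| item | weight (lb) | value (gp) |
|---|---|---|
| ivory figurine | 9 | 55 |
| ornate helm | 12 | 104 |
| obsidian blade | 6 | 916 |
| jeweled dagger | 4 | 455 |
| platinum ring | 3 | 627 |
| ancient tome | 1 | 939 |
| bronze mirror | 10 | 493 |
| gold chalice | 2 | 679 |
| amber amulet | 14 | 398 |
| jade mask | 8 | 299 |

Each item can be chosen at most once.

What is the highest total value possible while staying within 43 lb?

4507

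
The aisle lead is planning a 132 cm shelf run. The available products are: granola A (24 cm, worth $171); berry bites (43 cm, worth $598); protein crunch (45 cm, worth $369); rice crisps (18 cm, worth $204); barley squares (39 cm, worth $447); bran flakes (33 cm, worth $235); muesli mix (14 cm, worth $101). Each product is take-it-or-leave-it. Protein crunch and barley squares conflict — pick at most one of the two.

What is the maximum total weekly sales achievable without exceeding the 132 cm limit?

1420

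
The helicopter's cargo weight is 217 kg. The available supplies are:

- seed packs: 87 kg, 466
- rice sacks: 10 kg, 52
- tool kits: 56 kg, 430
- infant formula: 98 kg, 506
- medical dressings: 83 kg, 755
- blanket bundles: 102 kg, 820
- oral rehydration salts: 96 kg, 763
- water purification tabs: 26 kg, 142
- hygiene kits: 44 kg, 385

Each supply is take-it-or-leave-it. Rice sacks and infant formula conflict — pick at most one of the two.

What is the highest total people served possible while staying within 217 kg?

1717

Taking the top-ratio supplies first gives tool kits + medical dressings + water purification tabs + hygiene kits for 1712 (209 kg).
The 100 kg tied up in tool kits and hygiene kits is better spent on blanket bundles — total rises to 1717 (211 kg).
No other feasible combination exceeds 1717.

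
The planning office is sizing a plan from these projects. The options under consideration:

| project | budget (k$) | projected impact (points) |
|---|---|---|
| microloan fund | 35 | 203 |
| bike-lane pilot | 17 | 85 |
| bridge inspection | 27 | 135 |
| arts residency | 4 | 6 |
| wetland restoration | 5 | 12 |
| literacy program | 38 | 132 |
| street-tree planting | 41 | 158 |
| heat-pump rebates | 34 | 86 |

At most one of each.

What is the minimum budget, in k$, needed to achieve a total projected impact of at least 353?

Minimise k$ subject to total projected impact ≥ 353.
Taking microloan fund + bridge inspection + arts residency + wetland restoration gives 356 (≥ 353) for 71 k$.
Any bundle with less than 71 k$ falls short of 353.

71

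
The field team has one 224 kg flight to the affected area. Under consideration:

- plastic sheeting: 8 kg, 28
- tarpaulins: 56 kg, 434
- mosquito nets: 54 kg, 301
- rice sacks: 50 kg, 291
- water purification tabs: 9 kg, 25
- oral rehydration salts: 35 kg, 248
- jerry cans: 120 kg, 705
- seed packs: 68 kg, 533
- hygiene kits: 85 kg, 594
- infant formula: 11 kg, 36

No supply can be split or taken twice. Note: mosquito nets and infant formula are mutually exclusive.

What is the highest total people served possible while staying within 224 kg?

Filling by ratio: plastic sheeting + tarpaulins + rice sacks + oral rehydration salts + seed packs for 1534, with 7 kg left unused.
A better packing is tarpaulins + seed packs + hygiene kits + infant formula: 220 kg, total 1597.
Nothing else feasible within 224 kg beats 1597.

1597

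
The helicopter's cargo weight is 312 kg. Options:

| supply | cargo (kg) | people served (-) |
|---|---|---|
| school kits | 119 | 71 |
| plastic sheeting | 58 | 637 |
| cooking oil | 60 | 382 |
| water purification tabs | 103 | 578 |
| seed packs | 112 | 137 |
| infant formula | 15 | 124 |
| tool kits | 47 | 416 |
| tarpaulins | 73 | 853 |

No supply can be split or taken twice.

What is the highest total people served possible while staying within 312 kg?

2608

The ratio heuristic lands on plastic sheeting + cooking oil + infant formula + tool kits + tarpaulins (2412) but leaves 59 kg idle.
Dropping cooking oil frees 60 kg; slotting in water purification tabs (103 kg) lifts the total to 2608 at 296 kg.
Every other selection either busts 312 kg or fails to beat 2608.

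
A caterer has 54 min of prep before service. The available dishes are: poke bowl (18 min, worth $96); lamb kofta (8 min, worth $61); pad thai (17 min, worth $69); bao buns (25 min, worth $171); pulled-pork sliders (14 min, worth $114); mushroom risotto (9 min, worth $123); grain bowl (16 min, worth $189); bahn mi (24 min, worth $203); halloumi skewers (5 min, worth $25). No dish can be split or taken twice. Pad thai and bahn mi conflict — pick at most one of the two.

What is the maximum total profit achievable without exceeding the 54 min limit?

Taking mushroom risotto + grain bowl + bahn mi + halloumi skewers: 54 min used, 540 in profit.

540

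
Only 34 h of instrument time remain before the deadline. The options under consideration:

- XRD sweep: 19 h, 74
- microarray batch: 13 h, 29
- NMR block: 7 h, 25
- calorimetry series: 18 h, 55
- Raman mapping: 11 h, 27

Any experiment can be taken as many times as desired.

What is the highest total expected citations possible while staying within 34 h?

Best packing: XRD sweep + 2×NMR block — 33 h, 124 total.
Every other selection either busts 34 h or fails to beat 124.

124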